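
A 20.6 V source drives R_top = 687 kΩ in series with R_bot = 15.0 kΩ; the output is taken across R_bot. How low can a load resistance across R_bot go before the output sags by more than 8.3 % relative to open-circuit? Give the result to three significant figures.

Output resistance R_th = R_top‖R_bot = (687 × 15.0)/702.0 = 14.68 kΩ.
The fractional drop is R_th/(R_th + R_L); requiring this ≤ 0.0830 gives R_L ≥ R_th(1/0.0830 − 1) = 14.68 × 11.05 = 162 kΩ.

R_L(min) ≈ 162 kΩ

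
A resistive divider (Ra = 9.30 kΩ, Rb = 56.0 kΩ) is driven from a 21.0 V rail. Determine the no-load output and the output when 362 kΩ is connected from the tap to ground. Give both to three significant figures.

Open-circuit: V = 21.0 × 56.0/(9.30 + 56.0) = 18.0 V.
With the load, Rb becomes Rb‖R_L = 48.50 kΩ, so V = 21.0 × 48.50/57.80 = 17.6 V.

Unloaded: 18.0 V; loaded: 17.6 V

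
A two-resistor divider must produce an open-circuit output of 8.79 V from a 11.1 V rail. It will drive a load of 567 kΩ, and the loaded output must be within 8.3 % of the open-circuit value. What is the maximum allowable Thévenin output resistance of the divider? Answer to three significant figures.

R_th ≤ 51.3 kΩ

Loading drop = R_th/(R_th + R_L) ≤ 0.0830, so R_th ≤ R_L · ε/(1−ε) = 567 kΩ × 0.0830/0.9170 = 51.3 kΩ.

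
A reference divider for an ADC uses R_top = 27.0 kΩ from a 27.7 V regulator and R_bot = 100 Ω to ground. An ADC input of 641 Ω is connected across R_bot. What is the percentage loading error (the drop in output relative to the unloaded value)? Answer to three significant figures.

13.5 %

Unloaded V = 27.7 × 100/27100 = 0.10221 V.
Loaded: R_bot‖R_L = 86.50 Ω, giving V = 27.7 × 86.50/27090 = 0.088464 V.
Drop = (0.10221 − 0.088464) / 0.10221 = 13.5 %.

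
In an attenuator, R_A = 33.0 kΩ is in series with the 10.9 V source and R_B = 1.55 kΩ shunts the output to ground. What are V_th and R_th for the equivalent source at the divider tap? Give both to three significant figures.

V_th = 0.489 V, R_th = 1.48 kΩ

V_th is the open-circuit tap voltage: 10.9 × 1.55/(33.0 + 1.55) = 0.489 V.
With the supply zeroed, R_A and R_B appear in parallel from the tap: R_th = R_A‖R_B = (33.0 × 1.55)/34.55 = 1.48 kΩ.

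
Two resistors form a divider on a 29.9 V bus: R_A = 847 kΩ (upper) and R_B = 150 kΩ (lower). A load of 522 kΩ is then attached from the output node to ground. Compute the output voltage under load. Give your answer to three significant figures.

The load sits in parallel with R_B: R_B‖R_L = (150 × 522) / (150 + 522) = 116.5 kΩ.
V_out = 29.9 × 116.5 / (847 + 116.5) = 29.9 × 116.5/963.5 = 3.62 V.

V_out ≈ 3.62 V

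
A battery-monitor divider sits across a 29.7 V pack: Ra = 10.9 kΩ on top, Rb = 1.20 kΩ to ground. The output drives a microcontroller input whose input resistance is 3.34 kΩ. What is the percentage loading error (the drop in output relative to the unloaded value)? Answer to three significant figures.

The divider's output (Thévenin) resistance is Ra‖Rb = 1.081 kΩ.
Fractional drop under load = R_th/(R_th + R_L) = 1.081 / (1.081 + 3.34) = 0.2445.
So the output falls by 24.5 %.

24.5 %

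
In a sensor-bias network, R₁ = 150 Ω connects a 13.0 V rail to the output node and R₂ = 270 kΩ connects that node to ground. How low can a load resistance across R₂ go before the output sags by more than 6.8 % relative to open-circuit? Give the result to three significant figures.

R_L(min) ≈ 2.05 kΩ

Output resistance R_th = R₁‖R₂ = (150 × 270000)/270200 = 149.9 Ω.
The fractional drop is R_th/(R_th + R_L); requiring this ≤ 0.0680 gives R_L ≥ R_th(1/0.0680 − 1) = 149.9 × 13.71 = 2.05 kΩ.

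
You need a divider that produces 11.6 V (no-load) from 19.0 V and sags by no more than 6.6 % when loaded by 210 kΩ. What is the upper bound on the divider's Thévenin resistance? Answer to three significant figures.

Loading drop = R_th/(R_th + R_L) ≤ 0.0660, so R_th ≤ R_L · ε/(1−ε) = 210 kΩ × 0.0660/0.9340 = 14.8 kΩ.

R_th ≤ 14.8 kΩ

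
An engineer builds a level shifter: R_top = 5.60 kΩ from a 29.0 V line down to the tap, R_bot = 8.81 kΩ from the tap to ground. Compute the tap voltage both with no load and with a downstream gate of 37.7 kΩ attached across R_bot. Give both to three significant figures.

Unloaded: 17.7 V; loaded: 16.3 V

Open-circuit: V = 29.0 × 8.81/(5.60 + 8.81) = 17.7 V.
With the load, R_bot becomes R_bot‖R_L = 7.141 kΩ, so V = 29.0 × 7.141/12.74 = 16.3 V.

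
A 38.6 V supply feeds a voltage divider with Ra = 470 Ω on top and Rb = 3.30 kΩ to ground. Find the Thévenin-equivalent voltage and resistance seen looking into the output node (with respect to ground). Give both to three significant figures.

V_th = 33.8 V, R_th = 411 Ω

V_th is the open-circuit tap voltage: 38.6 × 3300/(470 + 3300) = 33.8 V.
With the supply zeroed, Ra and Rb appear in parallel from the tap: R_th = Ra‖Rb = (470 × 3300)/3770 = 411 Ω.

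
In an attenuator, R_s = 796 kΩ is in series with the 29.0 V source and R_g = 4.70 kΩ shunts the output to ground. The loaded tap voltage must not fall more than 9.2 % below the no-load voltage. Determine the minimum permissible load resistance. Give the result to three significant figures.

R_L(min) ≈ 46.1 kΩ

Output resistance R_th = R_s‖R_g = (796 × 4.70)/800.7 = 4.672 kΩ.
The fractional drop is R_th/(R_th + R_L); requiring this ≤ 0.0920 gives R_L ≥ R_th(1/0.0920 − 1) = 4.672 × 9.870 = 46.1 kΩ.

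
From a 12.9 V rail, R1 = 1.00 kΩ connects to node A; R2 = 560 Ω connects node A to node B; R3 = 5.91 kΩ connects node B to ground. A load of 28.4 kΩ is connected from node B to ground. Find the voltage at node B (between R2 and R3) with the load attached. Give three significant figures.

At node B, R3 is in parallel with the load: R3‖R_L = 4892 Ω.
Below node A the resistance is R2 + (R3‖R_L) = 5452 Ω, so V_A = 12.9 × 5452/6452 = 10.90 V.
Then V_B = V_A × (R3‖R_L)/(R2 + R3‖R_L) = 10.90 × 4892/5452 = 9.78 V.

V ≈ 9.78 V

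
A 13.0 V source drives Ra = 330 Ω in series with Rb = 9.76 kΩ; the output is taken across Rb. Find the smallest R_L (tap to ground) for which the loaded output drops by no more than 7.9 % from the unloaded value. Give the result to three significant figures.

Output resistance R_th = Ra‖Rb = (330 × 9760)/10090 = 319.2 Ω.
The fractional drop is R_th/(R_th + R_L); requiring this ≤ 0.0790 gives R_L ≥ R_th(1/0.0790 − 1) = 319.2 × 11.66 = 3.72 kΩ.

R_L(min) ≈ 3.72 kΩ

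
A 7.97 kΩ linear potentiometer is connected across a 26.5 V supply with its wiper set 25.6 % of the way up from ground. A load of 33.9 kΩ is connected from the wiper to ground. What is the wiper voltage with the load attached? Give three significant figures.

The wiper splits the pot into (1−α)R = 5.930 kΩ above and αR = 2.040 kΩ below.
Lower section ‖ load = 1.924 kΩ.
V_wiper = 26.5 × 1.924/(5.930 + 1.924) = 6.49 V.

V ≈ 6.49 V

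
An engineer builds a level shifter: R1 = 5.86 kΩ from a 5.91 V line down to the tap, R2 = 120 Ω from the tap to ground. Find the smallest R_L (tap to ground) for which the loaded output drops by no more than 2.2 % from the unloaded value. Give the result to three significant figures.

Output resistance R_th = R1‖R2 = (5860 × 120)/5980 = 117.6 Ω.
The fractional drop is R_th/(R_th + R_L); requiring this ≤ 0.0220 gives R_L ≥ R_th(1/0.0220 − 1) = 117.6 × 44.45 = 5.23 kΩ.

R_L(min) ≈ 5.23 kΩ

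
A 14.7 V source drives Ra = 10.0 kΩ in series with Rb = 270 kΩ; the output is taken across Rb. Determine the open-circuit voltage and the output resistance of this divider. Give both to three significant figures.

V_th = 14.2 V, R_th = 9.64 kΩ

V_th is the open-circuit tap voltage: 14.7 × 270/(10.0 + 270) = 14.2 V.
With the supply zeroed, Ra and Rb appear in parallel from the tap: R_th = Ra‖Rb = (10.0 × 270)/280.0 = 9.64 kΩ.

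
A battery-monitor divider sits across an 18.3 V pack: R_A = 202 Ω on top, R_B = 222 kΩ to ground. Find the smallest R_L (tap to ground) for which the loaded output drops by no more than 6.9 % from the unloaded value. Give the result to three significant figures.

R_L(min) ≈ 2.72 kΩ

Output resistance R_th = R_A‖R_B = (202 × 222000)/222200 = 201.8 Ω.
The fractional drop is R_th/(R_th + R_L); requiring this ≤ 0.0690 gives R_L ≥ R_th(1/0.0690 − 1) = 201.8 × 13.49 = 2.72 kΩ.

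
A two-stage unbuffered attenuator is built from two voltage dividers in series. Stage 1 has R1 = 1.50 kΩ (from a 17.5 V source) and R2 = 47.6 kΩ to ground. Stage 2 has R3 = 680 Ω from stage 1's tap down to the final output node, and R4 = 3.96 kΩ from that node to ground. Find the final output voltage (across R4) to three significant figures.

V_out ≈ 11.0 V

Stage 2 presents R3+R4 = 4640 Ω as a load on stage 1's tap.
Stage 1's lower leg becomes R2‖(R3+R4) = 4228 Ω, so V_mid = 17.5 × 4228/5728 = 12.92 V.
Stage 2 is itself unloaded: V_out = V_mid × R4/(R3+R4) = 12.92 × 3960/4640 = 11.0 V.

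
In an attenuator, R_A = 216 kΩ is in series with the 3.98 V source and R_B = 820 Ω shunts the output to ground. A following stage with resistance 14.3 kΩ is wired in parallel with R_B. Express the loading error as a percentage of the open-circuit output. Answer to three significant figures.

5.40 %

The divider's output (Thévenin) resistance is R_A‖R_B = 816.9 Ω.
Fractional drop under load = R_th/(R_th + R_L) = 816.9 / (816.9 + 14300) = 0.05404.
So the output falls by 5.40 %.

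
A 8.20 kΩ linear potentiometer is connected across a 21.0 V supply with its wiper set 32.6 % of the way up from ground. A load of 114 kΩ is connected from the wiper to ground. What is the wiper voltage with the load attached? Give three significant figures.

The wiper splits the pot into (1−α)R = 5.527 kΩ above and αR = 2.673 kΩ below.
Lower section ‖ load = 2.612 kΩ.
V_wiper = 21.0 × 2.612/(5.527 + 2.612) = 6.74 V.

V ≈ 6.74 V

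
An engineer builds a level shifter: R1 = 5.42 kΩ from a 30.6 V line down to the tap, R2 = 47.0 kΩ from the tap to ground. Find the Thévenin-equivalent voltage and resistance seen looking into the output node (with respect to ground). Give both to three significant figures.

V_th = 27.4 V, R_th = 4.86 kΩ

V_th is the open-circuit tap voltage: 30.6 × 47.0/(5.42 + 47.0) = 27.4 V.
With the supply zeroed, R1 and R2 appear in parallel from the tap: R_th = R1‖R2 = (5.42 × 47.0)/52.42 = 4.86 kΩ.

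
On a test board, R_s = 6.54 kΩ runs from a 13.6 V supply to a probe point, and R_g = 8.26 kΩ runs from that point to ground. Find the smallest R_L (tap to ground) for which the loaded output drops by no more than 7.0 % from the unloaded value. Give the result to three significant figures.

R_L(min) ≈ 48.5 kΩ

Output resistance R_th = R_s‖R_g = (6.54 × 8.26)/14.80 = 3.650 kΩ.
The fractional drop is R_th/(R_th + R_L); requiring this ≤ 0.0700 gives R_L ≥ R_th(1/0.0700 − 1) = 3.650 × 13.29 = 48.5 kΩ.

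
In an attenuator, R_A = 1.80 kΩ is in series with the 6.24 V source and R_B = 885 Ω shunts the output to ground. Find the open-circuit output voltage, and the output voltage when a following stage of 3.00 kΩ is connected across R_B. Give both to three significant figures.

Unloaded: 2.06 V; loaded: 1.72 V

Open-circuit: V = 6.24 × 885/(1800 + 885) = 2.06 V.
With the load, R_B becomes R_B‖R_L = 683.4 Ω, so V = 6.24 × 683.4/2483 = 1.72 V.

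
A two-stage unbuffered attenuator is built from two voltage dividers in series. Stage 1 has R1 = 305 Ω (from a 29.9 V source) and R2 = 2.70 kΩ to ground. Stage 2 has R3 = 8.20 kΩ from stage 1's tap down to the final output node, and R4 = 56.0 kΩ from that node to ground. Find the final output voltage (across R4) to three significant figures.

V_out ≈ 23.3 V

Stage 2 presents R3+R4 = 64200 Ω as a load on stage 1's tap.
Stage 1's lower leg becomes R2‖(R3+R4) = 2591 Ω, so V_mid = 29.9 × 2591/2896 = 26.75 V.
Stage 2 is itself unloaded: V_out = V_mid × R4/(R3+R4) = 26.75 × 56000/64200 = 23.3 V.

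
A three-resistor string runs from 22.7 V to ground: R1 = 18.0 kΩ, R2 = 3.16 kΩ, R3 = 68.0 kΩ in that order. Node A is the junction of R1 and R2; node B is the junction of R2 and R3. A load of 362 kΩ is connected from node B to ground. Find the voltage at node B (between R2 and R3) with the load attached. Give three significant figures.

V ≈ 16.6 V

At node B, R3 is in parallel with the load: R3‖R_L = 57.25 kΩ.
Below node A the resistance is R2 + (R3‖R_L) = 60.41 kΩ, so V_A = 22.7 × 60.41/78.41 = 17.49 V.
Then V_B = V_A × (R3‖R_L)/(R2 + R3‖R_L) = 17.49 × 57.25/60.41 = 16.6 V.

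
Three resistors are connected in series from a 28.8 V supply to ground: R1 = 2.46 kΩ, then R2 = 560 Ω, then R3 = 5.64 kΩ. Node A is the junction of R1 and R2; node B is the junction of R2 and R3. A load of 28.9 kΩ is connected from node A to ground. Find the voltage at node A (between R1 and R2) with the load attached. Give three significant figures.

Below node A the series string R2+R3 = 6200 Ω sits in parallel with the 28900 Ω load: 5105 Ω.
V_A = 28.8 × 5105/(2460 + 5105) = 19.4 V.

V ≈ 19.4 V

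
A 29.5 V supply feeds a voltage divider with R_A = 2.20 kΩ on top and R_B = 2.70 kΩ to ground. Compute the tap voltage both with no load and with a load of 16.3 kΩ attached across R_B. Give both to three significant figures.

Unloaded: 16.3 V; loaded: 15.1 V

Open-circuit: V = 29.5 × 2.70/(2.20 + 2.70) = 16.3 V.
With the load, R_B becomes R_B‖R_L = 2.316 kΩ, so V = 29.5 × 2.316/4.516 = 15.1 V.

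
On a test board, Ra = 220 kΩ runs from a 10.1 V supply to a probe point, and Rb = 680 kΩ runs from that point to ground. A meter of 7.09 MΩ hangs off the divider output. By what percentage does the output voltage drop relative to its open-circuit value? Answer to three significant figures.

2.29 %

The divider's output (Thévenin) resistance is Ra‖Rb = 166.2 kΩ.
Fractional drop under load = R_th/(R_th + R_L) = 166.2 / (166.2 + 7090) = 0.02291.
So the output falls by 2.29 %.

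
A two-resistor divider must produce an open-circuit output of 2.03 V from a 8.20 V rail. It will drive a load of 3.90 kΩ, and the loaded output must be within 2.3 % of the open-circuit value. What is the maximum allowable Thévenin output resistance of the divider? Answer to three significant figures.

Loading drop = R_th/(R_th + R_L) ≤ 0.0230, so R_th ≤ R_L · ε/(1−ε) = 3.90 kΩ × 0.0230/0.9770 = 91.8 Ω.
(Any R1, R2 with R2/(R1+R2) = 0.248 and R1‖R2 ≤ 91.8 Ω will meet the spec.)

R_th ≤ 91.8 Ω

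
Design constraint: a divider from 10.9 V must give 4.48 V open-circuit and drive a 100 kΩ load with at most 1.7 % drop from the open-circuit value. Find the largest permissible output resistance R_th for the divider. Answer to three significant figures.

Loading drop = R_th/(R_th + R_L) ≤ 0.0170, so R_th ≤ R_L · ε/(1−ε) = 100 kΩ × 0.0170/0.9830 = 1.73 kΩ.
(Any R1, R2 with R2/(R1+R2) = 0.411 and R1‖R2 ≤ 1.73 kΩ will meet the spec.)

R_th ≤ 1.73 kΩ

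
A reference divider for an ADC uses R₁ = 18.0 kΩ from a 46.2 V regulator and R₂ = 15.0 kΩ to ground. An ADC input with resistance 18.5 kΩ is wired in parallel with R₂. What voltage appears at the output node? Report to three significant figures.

V_out ≈ 14.6 V

The load sits in parallel with R₂: R₂‖R_L = (15.0 × 18.5) / (15.0 + 18.5) = 8.284 kΩ.
V_out = 46.2 × 8.284 / (18.0 + 8.284) = 46.2 × 8.284/26.28 = 14.6 V.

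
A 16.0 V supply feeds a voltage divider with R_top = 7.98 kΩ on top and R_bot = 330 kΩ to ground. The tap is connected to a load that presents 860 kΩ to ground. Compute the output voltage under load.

V_out ≈ 15.5 V

The load sits in parallel with R_bot: R_bot‖R_L = (330 × 860) / (330 + 860) = 238.5 kΩ.
V_out = 16.0 × 238.5 / (7.98 + 238.5) = 16.0 × 238.5/246.5 = 15.5 V.
(Unloaded it would have been 15.6 V.)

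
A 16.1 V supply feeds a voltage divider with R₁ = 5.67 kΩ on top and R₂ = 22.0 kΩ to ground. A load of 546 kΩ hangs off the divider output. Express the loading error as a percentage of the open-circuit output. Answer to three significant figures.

The divider's output (Thévenin) resistance is R₁‖R₂ = 4.508 kΩ.
Fractional drop under load = R_th/(R_th + R_L) = 4.508 / (4.508 + 546) = 0.008189.
So the output falls by 0.819 %.

0.819 %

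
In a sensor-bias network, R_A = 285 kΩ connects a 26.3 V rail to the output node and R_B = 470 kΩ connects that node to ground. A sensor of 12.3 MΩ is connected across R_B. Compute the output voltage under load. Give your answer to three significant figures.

V_out ≈ 16.1 V

The load sits in parallel with R_B: R_B‖R_L = (470 × 12300) / (470 + 12300) = 452.7 kΩ.
V_out = 26.3 × 452.7 / (285 + 452.7) = 26.3 × 452.7/737.7 = 16.1 V.
(Unloaded it would have been 16.4 V.)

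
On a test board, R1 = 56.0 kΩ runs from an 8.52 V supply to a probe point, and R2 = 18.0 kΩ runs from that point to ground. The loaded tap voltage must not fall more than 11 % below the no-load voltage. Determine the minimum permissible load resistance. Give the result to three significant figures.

R_L(min) ≈ 110 kΩ

Output resistance R_th = R1‖R2 = (56.0 × 18.0)/74.00 = 13.62 kΩ.
The fractional drop is R_th/(R_th + R_L); requiring this ≤ 0.110 gives R_L ≥ R_th(1/0.110 − 1) = 13.62 × 8.091 = 110 kΩ.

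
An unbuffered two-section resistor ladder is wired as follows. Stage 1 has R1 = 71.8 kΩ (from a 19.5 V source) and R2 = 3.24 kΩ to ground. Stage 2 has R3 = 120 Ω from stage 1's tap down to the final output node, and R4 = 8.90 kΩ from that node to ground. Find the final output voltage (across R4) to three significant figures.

Stage 2 presents R3+R4 = 9020 Ω as a load on stage 1's tap.
Stage 1's lower leg becomes R2‖(R3+R4) = 2384 Ω, so V_mid = 19.5 × 2384/74180 = 0.6266 V.
Stage 2 is itself unloaded: V_out = V_mid × R4/(R3+R4) = 0.6266 × 8900/9020 = 0.618 V.

V_out ≈ 0.618 V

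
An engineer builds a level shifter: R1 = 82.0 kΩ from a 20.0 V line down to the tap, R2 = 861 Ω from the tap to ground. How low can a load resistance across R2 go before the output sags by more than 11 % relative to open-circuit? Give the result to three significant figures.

R_L(min) ≈ 6.89 kΩ

Output resistance R_th = R1‖R2 = (82000 × 861)/82860 = 852.1 Ω.
The fractional drop is R_th/(R_th + R_L); requiring this ≤ 0.110 gives R_L ≥ R_th(1/0.110 − 1) = 852.1 × 8.091 = 6.89 kΩ.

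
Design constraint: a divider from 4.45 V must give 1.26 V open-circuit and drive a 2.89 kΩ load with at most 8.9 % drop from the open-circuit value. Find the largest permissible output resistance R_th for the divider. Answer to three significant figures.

Loading drop = R_th/(R_th + R_L) ≤ 0.0890, so R_th ≤ R_L · ε/(1−ε) = 2.89 kΩ × 0.0890/0.9110 = 282 Ω.

R_th ≤ 282 Ω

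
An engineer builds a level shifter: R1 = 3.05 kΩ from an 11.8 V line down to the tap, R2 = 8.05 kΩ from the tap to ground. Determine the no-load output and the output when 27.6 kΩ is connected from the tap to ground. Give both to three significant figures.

Unloaded: 8.56 V; loaded: 7.92 V

Open-circuit: V = 11.8 × 8.05/(3.05 + 8.05) = 8.56 V.
With the load, R2 becomes R2‖R_L = 6.232 kΩ, so V = 11.8 × 6.232/9.282 = 7.92 V.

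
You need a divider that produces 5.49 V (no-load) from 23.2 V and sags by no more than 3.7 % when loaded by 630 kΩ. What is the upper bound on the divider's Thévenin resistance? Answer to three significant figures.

R_th ≤ 24.2 kΩ

Loading drop = R_th/(R_th + R_L) ≤ 0.0370, so R_th ≤ R_L · ε/(1−ε) = 630 kΩ × 0.0370/0.9630 = 24.2 kΩ.
(Any R1, R2 with R2/(R1+R2) = 0.237 and R1‖R2 ≤ 24.2 kΩ will meet the spec.)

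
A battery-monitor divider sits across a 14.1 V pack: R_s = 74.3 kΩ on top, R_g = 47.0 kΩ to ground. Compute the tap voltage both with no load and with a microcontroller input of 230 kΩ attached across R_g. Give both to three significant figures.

Unloaded: 5.46 V; loaded: 4.86 V

Open-circuit: V = 14.1 × 47.0/(74.3 + 47.0) = 5.46 V.
With the load, R_g becomes R_g‖R_L = 39.03 kΩ, so V = 14.1 × 39.03/113.3 = 4.86 V.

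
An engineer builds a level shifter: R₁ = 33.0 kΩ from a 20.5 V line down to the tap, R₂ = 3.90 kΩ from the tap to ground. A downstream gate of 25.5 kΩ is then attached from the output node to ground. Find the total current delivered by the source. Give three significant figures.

R₂‖R_L = 3.383 kΩ, so the source sees R₁ + R₂‖R_L = 36.38 kΩ.
I = 20.5 V / 36.38 kΩ = 0.563 mA.

I ≈ 0.563 mA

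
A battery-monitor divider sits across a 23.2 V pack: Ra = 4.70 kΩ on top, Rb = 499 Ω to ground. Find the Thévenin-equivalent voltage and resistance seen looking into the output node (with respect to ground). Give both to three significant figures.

V_th is the open-circuit tap voltage: 23.2 × 499/(4700 + 499) = 2.23 V.
With the supply zeroed, Ra and Rb appear in parallel from the tap: R_th = Ra‖Rb = (4700 × 499)/5199 = 451 Ω.

V_th = 2.23 V, R_th = 451 Ω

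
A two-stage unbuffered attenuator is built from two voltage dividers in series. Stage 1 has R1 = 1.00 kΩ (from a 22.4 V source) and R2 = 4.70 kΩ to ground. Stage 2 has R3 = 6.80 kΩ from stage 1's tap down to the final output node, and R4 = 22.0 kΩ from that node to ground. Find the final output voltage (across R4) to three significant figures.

V_out ≈ 13.7 V

Stage 2 presents R3+R4 = 28.80 kΩ as a load on stage 1's tap.
Stage 1's lower leg becomes R2‖(R3+R4) = 4.041 kΩ, so V_mid = 22.4 × 4.041/5.041 = 17.96 V.
Stage 2 is itself unloaded: V_out = V_mid × R4/(R3+R4) = 17.96 × 22.0/28.80 = 13.7 V.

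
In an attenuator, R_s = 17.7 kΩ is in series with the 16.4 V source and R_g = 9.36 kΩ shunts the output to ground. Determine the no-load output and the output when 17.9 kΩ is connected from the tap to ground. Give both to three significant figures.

Unloaded: 5.67 V; loaded: 4.23 V

Open-circuit: V = 16.4 × 9.36/(17.7 + 9.36) = 5.67 V.
With the load, R_g becomes R_g‖R_L = 6.146 kΩ, so V = 16.4 × 6.146/23.85 = 4.23 V.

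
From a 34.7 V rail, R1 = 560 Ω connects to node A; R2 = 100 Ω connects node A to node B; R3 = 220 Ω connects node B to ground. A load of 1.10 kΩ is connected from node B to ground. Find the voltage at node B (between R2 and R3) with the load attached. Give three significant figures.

V ≈ 7.54 V

At node B, R3 is in parallel with the load: R3‖R_L = 183.3 Ω.
Below node A the resistance is R2 + (R3‖R_L) = 283.3 Ω, so V_A = 34.7 × 283.3/843.3 = 11.66 V.
Then V_B = V_A × (R3‖R_L)/(R2 + R3‖R_L) = 11.66 × 183.3/283.3 = 7.54 V.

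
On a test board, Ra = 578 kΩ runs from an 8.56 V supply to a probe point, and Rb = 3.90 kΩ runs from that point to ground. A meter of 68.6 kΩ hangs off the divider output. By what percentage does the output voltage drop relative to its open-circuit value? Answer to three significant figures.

5.35 %

The divider's output (Thévenin) resistance is Ra‖Rb = 3.874 kΩ.
Fractional drop under load = R_th/(R_th + R_L) = 3.874 / (3.874 + 68.6) = 0.05345.
So the output falls by 5.35 %.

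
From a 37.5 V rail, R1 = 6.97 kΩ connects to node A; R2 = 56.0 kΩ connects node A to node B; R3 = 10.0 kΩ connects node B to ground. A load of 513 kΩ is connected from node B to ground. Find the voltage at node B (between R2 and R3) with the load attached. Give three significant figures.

At node B, R3 is in parallel with the load: R3‖R_L = 9.809 kΩ.
Below node A the resistance is R2 + (R3‖R_L) = 65.81 kΩ, so V_A = 37.5 × 65.81/72.78 = 33.91 V.
Then V_B = V_A × (R3‖R_L)/(R2 + R3‖R_L) = 33.91 × 9.809/65.81 = 5.05 V.

V ≈ 5.05 V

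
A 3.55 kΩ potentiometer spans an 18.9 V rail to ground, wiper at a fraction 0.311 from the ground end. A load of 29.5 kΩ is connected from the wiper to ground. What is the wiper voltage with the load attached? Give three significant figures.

V ≈ 5.73 V

The wiper splits the pot into (1−α)R = 2.446 kΩ above and αR = 1.104 kΩ below.
Lower section ‖ load = 1.064 kΩ.
V_wiper = 18.9 × 1.064/(2.446 + 1.064) = 5.73 V.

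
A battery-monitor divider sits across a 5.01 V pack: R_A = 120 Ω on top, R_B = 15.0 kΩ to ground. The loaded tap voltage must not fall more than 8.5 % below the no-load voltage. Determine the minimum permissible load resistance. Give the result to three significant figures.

Output resistance R_th = R_A‖R_B = (120 × 15000)/15120 = 119.0 Ω.
The fractional drop is R_th/(R_th + R_L); requiring this ≤ 0.0850 gives R_L ≥ R_th(1/0.0850 − 1) = 119.0 × 10.76 = 1.28 kΩ.

R_L(min) ≈ 1.28 kΩ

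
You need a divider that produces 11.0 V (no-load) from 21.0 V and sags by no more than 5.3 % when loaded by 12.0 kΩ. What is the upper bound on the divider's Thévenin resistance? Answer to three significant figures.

R_th ≤ 672 Ω

Loading drop = R_th/(R_th + R_L) ≤ 0.0530, so R_th ≤ R_L · ε/(1−ε) = 12.0 kΩ × 0.0530/0.9470 = 672 Ω.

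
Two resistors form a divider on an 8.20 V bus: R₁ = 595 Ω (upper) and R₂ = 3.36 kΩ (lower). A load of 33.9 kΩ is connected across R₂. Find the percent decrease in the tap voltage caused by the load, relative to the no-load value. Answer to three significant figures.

The divider's output (Thévenin) resistance is R₁‖R₂ = 505.5 Ω.
Fractional drop under load = R_th/(R_th + R_L) = 505.5 / (505.5 + 33900) = 0.01469.
So the output falls by 1.47 %.

1.47 %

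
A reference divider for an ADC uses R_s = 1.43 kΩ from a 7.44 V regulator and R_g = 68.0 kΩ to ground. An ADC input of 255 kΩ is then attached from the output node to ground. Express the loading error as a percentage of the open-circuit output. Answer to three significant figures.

0.546 %

The divider's output (Thévenin) resistance is R_s‖R_g = 1.401 kΩ.
Fractional drop under load = R_th/(R_th + R_L) = 1.401 / (1.401 + 255) = 0.005462.
So the output falls by 0.546 %.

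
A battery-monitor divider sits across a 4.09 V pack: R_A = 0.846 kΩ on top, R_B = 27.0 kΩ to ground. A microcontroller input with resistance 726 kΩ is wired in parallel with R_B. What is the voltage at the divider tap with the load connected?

The load sits in parallel with R_B: R_B‖R_L = (27000 × 726000) / (27000 + 726000) = 26030 Ω.
V_out = 4.09 × 26030 / (846 + 26030) = 4.09 × 26030/26880 = 3.96 V.
(Unloaded it would have been 3.97 V.)

V_out ≈ 3.96 V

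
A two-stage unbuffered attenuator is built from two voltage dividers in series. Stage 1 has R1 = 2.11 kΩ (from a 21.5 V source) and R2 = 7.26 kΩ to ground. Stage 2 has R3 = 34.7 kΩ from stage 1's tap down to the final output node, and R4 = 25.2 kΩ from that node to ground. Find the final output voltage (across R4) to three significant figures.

V_out ≈ 6.82 V

Stage 2 presents R3+R4 = 59.90 kΩ as a load on stage 1's tap.
Stage 1's lower leg becomes R2‖(R3+R4) = 6.475 kΩ, so V_mid = 21.5 × 6.475/8.585 = 16.22 V.
Stage 2 is itself unloaded: V_out = V_mid × R4/(R3+R4) = 16.22 × 25.2/59.90 = 6.82 V.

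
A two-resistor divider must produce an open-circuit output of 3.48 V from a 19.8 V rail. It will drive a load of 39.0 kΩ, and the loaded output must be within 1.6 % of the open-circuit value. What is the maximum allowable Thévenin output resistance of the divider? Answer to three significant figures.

R_th ≤ 634 Ω

Loading drop = R_th/(R_th + R_L) ≤ 0.0160, so R_th ≤ R_L · ε/(1−ε) = 39.0 kΩ × 0.0160/0.9840 = 634 Ω.
(Any R1, R2 with R2/(R1+R2) = 0.176 and R1‖R2 ≤ 634 Ω will meet the spec.)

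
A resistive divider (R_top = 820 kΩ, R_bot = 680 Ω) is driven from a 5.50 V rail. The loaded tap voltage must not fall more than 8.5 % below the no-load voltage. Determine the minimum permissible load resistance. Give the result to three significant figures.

R_L(min) ≈ 7.31 kΩ

Output resistance R_th = R_top‖R_bot = (820000 × 680)/820700 = 679.4 Ω.
The fractional drop is R_th/(R_th + R_L); requiring this ≤ 0.0850 gives R_L ≥ R_th(1/0.0850 − 1) = 679.4 × 10.76 = 7.31 kΩ.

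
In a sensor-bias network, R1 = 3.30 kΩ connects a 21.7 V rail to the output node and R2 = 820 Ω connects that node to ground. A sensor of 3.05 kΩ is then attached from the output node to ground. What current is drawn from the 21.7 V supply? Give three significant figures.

I ≈ 5.50 mA

R2‖R_L = 646.3 Ω, so the source sees R1 + R2‖R_L = 3946 Ω.
I = 21.7 V / 3946 Ω = 5.50 mA.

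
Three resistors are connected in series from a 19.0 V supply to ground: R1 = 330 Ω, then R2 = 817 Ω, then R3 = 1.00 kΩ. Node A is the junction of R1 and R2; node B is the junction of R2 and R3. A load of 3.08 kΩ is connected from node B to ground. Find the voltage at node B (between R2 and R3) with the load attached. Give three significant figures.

V ≈ 7.54 V

At node B, R3 is in parallel with the load: R3‖R_L = 754.9 Ω.
Below node A the resistance is R2 + (R3‖R_L) = 1572 Ω, so V_A = 19.0 × 1572/1902 = 15.70 V.
Then V_B = V_A × (R3‖R_L)/(R2 + R3‖R_L) = 15.70 × 754.9/1572 = 7.54 V.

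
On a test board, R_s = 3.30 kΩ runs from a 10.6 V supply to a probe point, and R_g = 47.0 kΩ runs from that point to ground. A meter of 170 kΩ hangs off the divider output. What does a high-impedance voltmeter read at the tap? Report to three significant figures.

The load sits in parallel with R_g: R_g‖R_L = (47.0 × 170) / (47.0 + 170) = 36.82 kΩ.
V_out = 10.6 × 36.82 / (3.30 + 36.82) = 10.6 × 36.82/40.12 = 9.73 V.
(Unloaded it would have been 9.90 V.)

V_out ≈ 9.73 V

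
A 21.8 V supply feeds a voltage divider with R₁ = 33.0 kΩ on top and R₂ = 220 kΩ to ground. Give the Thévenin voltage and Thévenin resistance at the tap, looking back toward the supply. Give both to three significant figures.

V_th = 19.0 V, R_th = 28.7 kΩ

V_th is the open-circuit tap voltage: 21.8 × 220/(33.0 + 220) = 19.0 V.
With the supply zeroed, R₁ and R₂ appear in parallel from the tap: R_th = R₁‖R₂ = (33.0 × 220)/253.0 = 28.7 kΩ.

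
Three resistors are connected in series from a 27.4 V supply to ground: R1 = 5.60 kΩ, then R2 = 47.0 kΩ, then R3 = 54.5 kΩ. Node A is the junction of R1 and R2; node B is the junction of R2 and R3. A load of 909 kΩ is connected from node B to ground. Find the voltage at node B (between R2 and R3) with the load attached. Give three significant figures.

V ≈ 13.5 V

At node B, R3 is in parallel with the load: R3‖R_L = 51.42 kΩ.
Below node A the resistance is R2 + (R3‖R_L) = 98.42 kΩ, so V_A = 27.4 × 98.42/104.0 = 25.92 V.
Then V_B = V_A × (R3‖R_L)/(R2 + R3‖R_L) = 25.92 × 51.42/98.42 = 13.5 V.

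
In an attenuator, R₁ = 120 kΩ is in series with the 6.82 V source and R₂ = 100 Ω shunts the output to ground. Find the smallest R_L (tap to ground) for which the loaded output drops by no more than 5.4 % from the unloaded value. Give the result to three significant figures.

R_L(min) ≈ 1.75 kΩ

Output resistance R_th = R₁‖R₂ = (120000 × 100)/120100 = 99.92 Ω.
The fractional drop is R_th/(R_th + R_L); requiring this ≤ 0.0540 gives R_L ≥ R_th(1/0.0540 − 1) = 99.92 × 17.52 = 1.75 kΩ.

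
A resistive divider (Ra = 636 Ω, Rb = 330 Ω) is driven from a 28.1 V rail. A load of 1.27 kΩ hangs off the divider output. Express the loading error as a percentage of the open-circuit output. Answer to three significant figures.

14.6 %

Unloaded V = 28.1 × 330/966.0 = 9.5994 V.
Loaded: Rb‖R_L = 261.9 Ω, giving V = 28.1 × 261.9/897.9 = 8.1971 V.
Drop = (9.5994 − 8.1971) / 9.5994 = 14.6 %.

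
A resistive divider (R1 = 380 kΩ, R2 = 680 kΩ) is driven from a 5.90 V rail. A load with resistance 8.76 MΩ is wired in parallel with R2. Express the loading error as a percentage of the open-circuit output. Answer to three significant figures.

2.71 %

The divider's output (Thévenin) resistance is R1‖R2 = 243.8 kΩ.
Fractional drop under load = R_th/(R_th + R_L) = 243.8 / (243.8 + 8760) = 0.02707.
So the output falls by 2.71 %.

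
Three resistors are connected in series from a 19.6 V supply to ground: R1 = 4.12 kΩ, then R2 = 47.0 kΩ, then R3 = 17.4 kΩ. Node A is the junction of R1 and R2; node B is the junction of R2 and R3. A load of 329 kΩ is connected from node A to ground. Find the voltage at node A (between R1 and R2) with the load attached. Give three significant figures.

Below node A the series string R2+R3 = 64.40 kΩ sits in parallel with the 329 kΩ load: 53.86 kΩ.
V_A = 19.6 × 53.86/(4.12 + 53.86) = 18.2 V.

V ≈ 18.2 V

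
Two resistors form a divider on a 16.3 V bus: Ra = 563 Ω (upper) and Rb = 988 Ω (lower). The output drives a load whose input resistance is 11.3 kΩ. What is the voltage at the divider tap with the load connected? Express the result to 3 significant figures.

V_out ≈ 10.1 V

The load sits in parallel with Rb: Rb‖R_L = (988 × 11300) / (988 + 11300) = 908.6 Ω.
V_out = 16.3 × 908.6 / (563 + 908.6) = 16.3 × 908.6/1472 = 10.1 V.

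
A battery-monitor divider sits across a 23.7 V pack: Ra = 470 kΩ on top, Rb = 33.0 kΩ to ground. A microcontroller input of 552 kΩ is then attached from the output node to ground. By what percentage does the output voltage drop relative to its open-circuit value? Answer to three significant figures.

The divider's output (Thévenin) resistance is Ra‖Rb = 30.83 kΩ.
Fractional drop under load = R_th/(R_th + R_L) = 30.83 / (30.83 + 552) = 0.05291.
So the output falls by 5.29 %.

5.29 %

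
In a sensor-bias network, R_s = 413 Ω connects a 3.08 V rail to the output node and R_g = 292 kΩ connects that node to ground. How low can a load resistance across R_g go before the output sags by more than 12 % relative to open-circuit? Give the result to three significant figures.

Output resistance R_th = R_s‖R_g = (413 × 292000)/292400 = 412.4 Ω.
The fractional drop is R_th/(R_th + R_L); requiring this ≤ 0.120 gives R_L ≥ R_th(1/0.120 − 1) = 412.4 × 7.333 = 3.02 kΩ.

R_L(min) ≈ 3.02 kΩ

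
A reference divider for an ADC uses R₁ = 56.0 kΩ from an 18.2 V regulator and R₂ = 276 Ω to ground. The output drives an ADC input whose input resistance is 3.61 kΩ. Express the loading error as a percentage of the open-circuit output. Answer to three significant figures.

The divider's output (Thévenin) resistance is R₁‖R₂ = 274.6 Ω.
Fractional drop under load = R_th/(R_th + R_L) = 274.6 / (274.6 + 3610) = 0.07070.
So the output falls by 7.07 %.

7.07 %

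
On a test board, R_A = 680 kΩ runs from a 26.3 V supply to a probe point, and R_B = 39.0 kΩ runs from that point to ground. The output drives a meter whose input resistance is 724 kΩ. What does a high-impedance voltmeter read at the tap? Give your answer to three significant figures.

The load sits in parallel with R_B: R_B‖R_L = (39.0 × 724) / (39.0 + 724) = 37.01 kΩ.
V_out = 26.3 × 37.01 / (680 + 37.01) = 26.3 × 37.01/717.0 = 1.36 V.

V_out ≈ 1.36 V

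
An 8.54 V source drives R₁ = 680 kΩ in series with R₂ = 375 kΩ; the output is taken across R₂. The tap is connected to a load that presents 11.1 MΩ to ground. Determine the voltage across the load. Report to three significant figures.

The load sits in parallel with R₂: R₂‖R_L = (375 × 11100) / (375 + 11100) = 362.7 kΩ.
V_out = 8.54 × 362.7 / (680 + 362.7) = 8.54 × 362.7/1043 = 2.97 V.

V_out ≈ 2.97 V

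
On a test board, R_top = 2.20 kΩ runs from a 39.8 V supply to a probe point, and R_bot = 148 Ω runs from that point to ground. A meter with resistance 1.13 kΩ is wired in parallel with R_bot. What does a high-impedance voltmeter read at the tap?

The load sits in parallel with R_bot: R_bot‖R_L = (148 × 1130) / (148 + 1130) = 130.9 Ω.
V_out = 39.8 × 130.9 / (2200 + 130.9) = 39.8 × 130.9/2331 = 2.23 V.

V_out ≈ 2.23 V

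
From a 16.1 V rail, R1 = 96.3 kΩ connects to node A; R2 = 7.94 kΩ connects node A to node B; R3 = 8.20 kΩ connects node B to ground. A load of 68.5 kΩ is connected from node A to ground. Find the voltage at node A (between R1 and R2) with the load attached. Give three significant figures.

V ≈ 1.92 V

Below node A the series string R2+R3 = 16.14 kΩ sits in parallel with the 68.5 kΩ load: 13.06 kΩ.
V_A = 16.1 × 13.06/(96.3 + 13.06) = 1.92 V.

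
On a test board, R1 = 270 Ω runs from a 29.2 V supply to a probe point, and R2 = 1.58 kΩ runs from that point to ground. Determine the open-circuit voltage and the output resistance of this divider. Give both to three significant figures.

V_th = 24.9 V, R_th = 231 Ω

V_th is the open-circuit tap voltage: 29.2 × 1580/(270 + 1580) = 24.9 V.
With the supply zeroed, R1 and R2 appear in parallel from the tap: R_th = R1‖R2 = (270 × 1580)/1850 = 231 Ω.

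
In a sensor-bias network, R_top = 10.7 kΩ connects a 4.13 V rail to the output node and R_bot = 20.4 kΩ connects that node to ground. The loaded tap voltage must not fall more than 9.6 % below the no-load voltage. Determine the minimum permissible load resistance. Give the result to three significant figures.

R_L(min) ≈ 66.1 kΩ

Output resistance R_th = R_top‖R_bot = (10.7 × 20.4)/31.10 = 7.019 kΩ.
The fractional drop is R_th/(R_th + R_L); requiring this ≤ 0.0960 gives R_L ≥ R_th(1/0.0960 − 1) = 7.019 × 9.417 = 66.1 kΩ.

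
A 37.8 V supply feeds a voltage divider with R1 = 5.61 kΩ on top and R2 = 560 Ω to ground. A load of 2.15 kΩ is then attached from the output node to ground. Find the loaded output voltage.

V_out ≈ 2.77 V

The load sits in parallel with R2: R2‖R_L = (560 × 2150) / (560 + 2150) = 444.3 Ω.
V_out = 37.8 × 444.3 / (5610 + 444.3) = 37.8 × 444.3/6054 = 2.77 V.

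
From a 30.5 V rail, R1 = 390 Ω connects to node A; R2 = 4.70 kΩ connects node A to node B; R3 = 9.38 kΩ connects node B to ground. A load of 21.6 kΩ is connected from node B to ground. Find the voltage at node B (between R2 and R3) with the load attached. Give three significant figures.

At node B, R3 is in parallel with the load: R3‖R_L = 6540 Ω.
Below node A the resistance is R2 + (R3‖R_L) = 11240 Ω, so V_A = 30.5 × 11240/11630 = 29.48 V.
Then V_B = V_A × (R3‖R_L)/(R2 + R3‖R_L) = 29.48 × 6540/11240 = 17.2 V.

V ≈ 17.2 V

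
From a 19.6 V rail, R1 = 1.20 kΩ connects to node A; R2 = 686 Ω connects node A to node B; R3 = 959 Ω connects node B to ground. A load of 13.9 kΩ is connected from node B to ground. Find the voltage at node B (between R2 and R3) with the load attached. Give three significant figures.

At node B, R3 is in parallel with the load: R3‖R_L = 897.1 Ω.
Below node A the resistance is R2 + (R3‖R_L) = 1583 Ω, so V_A = 19.6 × 1583/2783 = 11.15 V.
Then V_B = V_A × (R3‖R_L)/(R2 + R3‖R_L) = 11.15 × 897.1/1583 = 6.32 V.

V ≈ 6.32 V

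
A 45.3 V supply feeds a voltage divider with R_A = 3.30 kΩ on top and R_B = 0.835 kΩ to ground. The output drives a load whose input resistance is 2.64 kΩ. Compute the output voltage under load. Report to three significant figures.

V_out ≈ 7.30 V

The load sits in parallel with R_B: R_B‖R_L = (835 × 2640) / (835 + 2640) = 634.4 Ω.
V_out = 45.3 × 634.4 / (3300 + 634.4) = 45.3 × 634.4/3934 = 7.30 V.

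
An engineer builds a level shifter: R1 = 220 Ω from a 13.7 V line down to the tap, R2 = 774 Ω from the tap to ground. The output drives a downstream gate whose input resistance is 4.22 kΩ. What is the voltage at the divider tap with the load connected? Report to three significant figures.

The load sits in parallel with R2: R2‖R_L = (774 × 4220) / (774 + 4220) = 654.0 Ω.
V_out = 13.7 × 654.0 / (220 + 654.0) = 13.7 × 654.0/874.0 = 10.3 V.

V_out ≈ 10.3 V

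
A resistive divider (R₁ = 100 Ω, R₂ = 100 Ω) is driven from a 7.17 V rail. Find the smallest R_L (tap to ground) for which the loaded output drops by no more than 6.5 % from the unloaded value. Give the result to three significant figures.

R_L(min) ≈ 719 Ω

Output resistance R_th = R₁‖R₂ = (100 × 100)/200.0 = 50.00 Ω.
The fractional drop is R_th/(R_th + R_L); requiring this ≤ 0.0650 gives R_L ≥ R_th(1/0.0650 − 1) = 50.00 × 14.38 = 719 Ω.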